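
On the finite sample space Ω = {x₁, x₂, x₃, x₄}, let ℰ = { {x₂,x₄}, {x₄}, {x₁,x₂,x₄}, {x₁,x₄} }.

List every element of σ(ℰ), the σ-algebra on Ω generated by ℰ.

|σ(ℰ)| = 16.  σ(ℰ) = { ∅, {x₁}, {x₂}, {x₃}, {x₄}, {x₁,x₂}, {x₁,x₃}, {x₁,x₄}, {x₂,x₃}, {x₂,x₄}, {x₃,x₄}, {x₁,x₂,x₃}, {x₁,x₂,x₄}, {x₁,x₃,x₄}, {x₂,x₃,x₄}, Ω }

Check:
Start: ℰ ∪ {∅, Ω} = { ∅, {x₄}, {x₁,x₄}, {x₂,x₄}, {x₁,x₂,x₄}, Ω }.
Round 1: +4 →
  {x₃}  = {x₁,x₂,x₄}ᶜ
  {x₁,x₃}  = {x₂,x₄}ᶜ
  {x₂,x₃}  = {x₁,x₄}ᶜ
  {x₁,x₂,x₃}  = {x₄}ᶜ
Round 2 (3 new):
  {x₃,x₄}  = {x₃} ∪ {x₄}
  {x₁,x₃,x₄}  = {x₃} ∪ {x₁,x₄}
  {x₂,x₃,x₄}  = {x₃} ∪ {x₂,x₄}
Round 3 adds 3:
  {x₁}  = {x₂,x₃,x₄}ᶜ
  {x₂}  = {x₁,x₃,x₄}ᶜ
  {x₁,x₂}  = {x₃,x₄}ᶜ
Round 4: stable.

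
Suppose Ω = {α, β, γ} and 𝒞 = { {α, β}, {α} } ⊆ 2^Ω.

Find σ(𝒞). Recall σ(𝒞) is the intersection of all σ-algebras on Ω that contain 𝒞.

Begin from { {}, {α}, {α, β}, Ω } (that is, 𝒞 plus ∅ and Ω).
Pass 1. New:
  {γ}  = complement {α, β}
  {β, γ}  = complement {α}
  — 6 sets.
Pass 2 adds 1:
  {α, γ}  = {γ} ∪ {α}
  — 7 sets.
Pass 3. New:
  {β}  = complement {α, γ}
  — 8 sets.
Pass 4: already closed under ᶜ and ∪.

Therefore σ(𝒞) = { {}, {α}, {β}, {γ}, {α, β}, {α, γ}, {β, γ}, Ω } (|σ(𝒞)| = 8).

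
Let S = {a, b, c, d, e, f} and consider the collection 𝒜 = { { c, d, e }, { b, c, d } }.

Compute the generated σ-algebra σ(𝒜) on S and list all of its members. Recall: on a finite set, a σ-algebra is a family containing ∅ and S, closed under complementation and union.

Answer: σ(𝒜) = { {}, { b }, { e }, { a, f }, { b, e }, { c, d }, { a, b, f }, { a, e, f }, { b, c, d }, { c, d, e }, { a, b, e, f }, { a, c, d, f }, { b, c, d, e }, { a, b, c, d, f }, { a, c, d, e, f }, S }

Derivation:
Seed the family with 𝒜 together with ∅ and S: { {}, { b, c, d }, { c, d, e }, S }.
Step 1. New:
  { a, b, f }  = ᶜ of { c, d, e }
  { a, e, f }  = ᶜ of { b, c, d }
  { b, c, d, e }  = { c, d, e } ∪ { b, c, d }
  [7 total]
Step 2 (4 new):
  { a, f }  = ᶜ of { b, c, d, e }
  { a, b, e, f }  = { a, e, f } ∪ { a, b, f }
  { a, b, c, d, f }  = { b, c, d } ∪ { a, b, f }
  { a, c, d, e, f }  = { c, d, e } ∪ { a, e, f }
  [11 total]
Step 3 (3 new):
  { b }  = ᶜ of { a, c, d, e, f }
  { e }  = ᶜ of { a, b, c, d, f }
  { c, d }  = ᶜ of { a, b, e, f }
  [14 total]
Step 4 (2 new):
  { b, e }  = { b } ∪ { e }
  { a, c, d, f }  = { c, d } ∪ { a, f }
  [16 total]
After Step 5 the family is unchanged; done.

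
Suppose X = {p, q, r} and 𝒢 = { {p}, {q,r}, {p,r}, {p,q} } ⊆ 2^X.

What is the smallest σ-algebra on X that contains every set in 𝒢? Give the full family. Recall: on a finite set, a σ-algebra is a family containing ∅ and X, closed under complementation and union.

|σ(𝒢)| = 8.  σ(𝒢) = { ∅, {p}, {q}, {r}, {p,q}, {p,r}, {q,r}, X }

Working:
Start: 𝒢 ∪ {∅, X} = { ∅, {p}, {p,q}, {p,r}, {q,r}, X }.
Step 1: 2 new —
  {q}  = {p,r}ᶜ
  {r}  = {p,q}ᶜ
  |family| = 8
Step 2 adds nothing — fixpoint reached.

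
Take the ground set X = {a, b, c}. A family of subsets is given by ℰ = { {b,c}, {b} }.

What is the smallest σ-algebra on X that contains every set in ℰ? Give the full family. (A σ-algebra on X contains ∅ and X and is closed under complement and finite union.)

|σ(ℰ)| = 8.  σ(ℰ) = { ∅, {a}, {b}, {c}, {a,b}, {a,c}, {b,c}, X }

Trace:
Begin from { ∅, {b}, {b,c}, X } (that is, ℰ plus ∅ and X).
Iteration 1 (2 new):
  {a}  = ᶜ of {b,c}
  {a,c}  = ᶜ of {b}
  — 6 sets.
Iteration 2 (1 new):
  {a,b}  = {b} ∪ {a}
  — 7 sets.
Iteration 3: 1 new —
  {c}  = ᶜ of {a,b}
  — 8 sets.
After Iteration 4 the family is unchanged; done.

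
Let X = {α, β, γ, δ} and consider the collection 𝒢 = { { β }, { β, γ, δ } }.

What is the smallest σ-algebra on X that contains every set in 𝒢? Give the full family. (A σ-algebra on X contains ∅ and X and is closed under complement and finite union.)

|σ(𝒢)| = 8.  σ(𝒢) = { {}, { α }, { β }, { α, β }, { γ, δ }, { α, γ, δ }, { β, γ, δ }, X }

Check:
Seed the family with 𝒢 together with ∅ and X: { {}, { β }, { β, γ, δ }, X }.
Iteration 1: 2 new —
  { α }  = { β, γ, δ }ᶜ
  { α, γ, δ }  = { β }ᶜ
  (now 6)
Iteration 2: +1 →
  { α, β }  = { β } ∪ { α }
  (now 7)
Iteration 3 adds 1:
  { γ, δ }  = { α, β }ᶜ
  (now 8)
After Iteration 4 the family is unchanged; done.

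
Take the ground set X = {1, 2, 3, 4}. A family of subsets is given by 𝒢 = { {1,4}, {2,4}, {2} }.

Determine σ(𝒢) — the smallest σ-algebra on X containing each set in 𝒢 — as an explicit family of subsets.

σ(𝒢) = { {}, {1}, {2}, {3}, {4}, {1,2}, {1,3}, {1,4}, {2,3}, {2,4}, {3,4}, {1,2,3}, {1,2,4}, {1,3,4}, {2,3,4}, X }

Working:
Begin from { {}, {2}, {1,4}, {2,4}, X } (that is, 𝒢 plus ∅ and X).
Round 1: 4 new —
  {1,3}  = X∖{2,4}
  {2,3}  = X∖{1,4}
  {1,2,4}  = {1,4} ∪ {2}
  {1,3,4}  = X∖{2}
  (now 9)
Round 2. New:
  {3}  = X∖{1,2,4}
  {1,2,3}  = {2} ∪ {1,3}
  {2,3,4}  = {2,3} ∪ {2,4}
  (now 12)
Round 3: 2 new —
  {1}  = X∖{2,3,4}
  {4}  = X∖{1,2,3}
  (now 14)
Round 4 (2 new):
  {1,2}  = {2} ∪ {1}
  {3,4}  = {3} ∪ {4}
  (now 16)
Round 5: no new sets; the family is a σ-algebra.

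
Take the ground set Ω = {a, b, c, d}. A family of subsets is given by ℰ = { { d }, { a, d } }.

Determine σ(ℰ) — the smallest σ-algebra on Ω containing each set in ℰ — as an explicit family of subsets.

σ(ℰ) (8 sets): { {  }, { a }, { d }, { a, d }, { b, c }, { a, b, c }, { b, c, d }, Ω }

Derivation:
Initial family (4 sets): { {  }, { d }, { a, d }, Ω }.
Step 1: 2 new —
  { b, c }  = { a, d }ᶜ
  { a, b, c }  = { d }ᶜ
  (now 6)
Step 2: +1 →
  { b, c, d }  = { b, c } ∪ { d }
  (now 7)
Step 3 (1 new):
  { a }  = { b, c, d }ᶜ
  (now 8)
Step 4: stable.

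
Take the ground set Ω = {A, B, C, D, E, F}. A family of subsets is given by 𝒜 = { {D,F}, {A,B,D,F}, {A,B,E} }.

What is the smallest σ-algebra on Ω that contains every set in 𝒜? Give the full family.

σ(𝒜) (16 sets): { {}, {C}, {E}, {A,B}, {C,E}, {D,F}, {A,B,C}, {A,B,E}, {C,D,F}, {D,E,F}, {A,B,C,E}, {A,B,D,F}, {C,D,E,F}, {A,B,C,D,F}, {A,B,D,E,F}, Ω }

Derivation:
Seed the family with 𝒜 together with ∅ and Ω: { {}, {D,F}, {A,B,E}, {A,B,D,F}, Ω }.
Round 1: +4 →
  {C,E}  = {A,B,D,F}ᶜ
  {C,D,F}  = {A,B,E}ᶜ
  {A,B,C,E}  = {D,F}ᶜ
  {A,B,D,E,F}  = {A,B,E} ∪ {A,B,D,F}
Round 2 (3 new):
  {C}  = {A,B,D,E,F}ᶜ
  {C,D,E,F}  = {C,E} ∪ {C,D,F}
  {A,B,C,D,F}  = {A,B,D,F} ∪ {C,D,F}
Round 3: +2 →
  {E}  = {A,B,C,D,F}ᶜ
  {A,B}  = {C,D,E,F}ᶜ
Round 4 adds 2:
  {A,B,C}  = {C} ∪ {A,B}
  {D,E,F}  = {D,F} ∪ {E}
Round 5: stable.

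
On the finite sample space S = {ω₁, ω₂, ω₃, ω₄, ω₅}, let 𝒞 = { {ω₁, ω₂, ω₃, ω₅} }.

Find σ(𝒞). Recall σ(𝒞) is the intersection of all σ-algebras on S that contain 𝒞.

Seed the family with 𝒞 together with ∅ and S: { {}, {ω₁, ω₂, ω₃, ω₅}, S }.
Step 1. New:
  {ω₄}  = complement {ω₁, ω₂, ω₃, ω₅}
  — 4 sets.
Step 2 adds nothing — fixpoint reached.

σ(𝒞) = { {}, {ω₄}, {ω₁, ω₂, ω₃, ω₅}, S }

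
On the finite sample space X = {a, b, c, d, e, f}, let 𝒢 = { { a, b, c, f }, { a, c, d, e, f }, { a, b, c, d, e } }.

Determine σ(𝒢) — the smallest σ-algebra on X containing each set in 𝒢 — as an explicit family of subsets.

Seed the family with 𝒢 together with ∅ and X: { {  }, { a, b, c, f }, { a, b, c, d, e }, { a, c, d, e, f }, X }.
Step 1 (3 new):
  { b }  = { a, c, d, e, f }ᶜ
  { f }  = { a, b, c, d, e }ᶜ
  { d, e }  = { a, b, c, f }ᶜ
  — 8 sets.
Step 2: +3 →
  { b, f }  = { b } ∪ { f }
  { b, d, e }  = { d, e } ∪ { b }
  { d, e, f }  = { d, e } ∪ { f }
  — 11 sets.
Step 3. New:
  { a, b, c }  = { d, e, f }ᶜ
  { a, c, f }  = { b, d, e }ᶜ
  { a, c, d, e }  = { b, f }ᶜ
  { b, d, e, f }  = { d, e } ∪ { b, f }
  — 15 sets.
Step 4: +1 →
  { a, c }  = { b, d, e, f }ᶜ
  — 16 sets.
Step 5 adds nothing — fixpoint reached.

σ(𝒢) = { {  }, { b }, { f }, { a, c }, { b, f }, { d, e }, { a, b, c }, { a, c, f }, { b, d, e }, { d, e, f }, { a, b, c, f }, { a, c, d, e }, { b, d, e, f }, { a, b, c, d, e }, { a, c, d, e, f }, X }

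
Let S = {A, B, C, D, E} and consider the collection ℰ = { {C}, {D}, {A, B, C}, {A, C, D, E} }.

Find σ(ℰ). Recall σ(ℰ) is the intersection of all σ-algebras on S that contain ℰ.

σ(ℰ) (32 sets): { ∅, {A}, {B}, {C}, {D}, {E}, {A, B}, {A, C}, {A, D}, {A, E}, {B, C}, {B, D}, {B, E}, {C, D}, {C, E}, {D, E}, {A, B, C}, {A, B, D}, {A, B, E}, {A, C, D}, {A, C, E}, {A, D, E}, {B, C, D}, {B, C, E}, {B, D, E}, {C, D, E}, {A, B, C, D}, {A, B, C, E}, {A, B, D, E}, {A, C, D, E}, {B, C, D, E}, S }

Working:
Start: ℰ ∪ {∅, S} = { ∅, {C}, {D}, {A, B, C}, {A, C, D, E}, S }.
Round 1: 6 new —
  {B}  = complement {A, C, D, E}
  {C, D}  = {C} ∪ {D}
  {D, E}  = complement {A, B, C}
  {A, B, C, D}  = {A, B, C} ∪ {D}
  {A, B, C, E}  = complement {D}
  {A, B, D, E}  = complement {C}
  (now 12)
Round 2: 7 new —
  {E}  = complement {A, B, C, D}
  {B, C}  = {B} ∪ {C}
  {B, D}  = {B} ∪ {D}
  {A, B, E}  = complement {C, D}
  {B, C, D}  = {C, D} ∪ {B}
  {B, D, E}  = {B} ∪ {D, E}
  {C, D, E}  = {C, D} ∪ {D, E}
  (now 19)
Round 3. New:
  {A, B}  = complement {C, D, E}
  {A, C}  = complement {B, D, E}
  {A, E}  = complement {B, C, D}
  {B, E}  = {B} ∪ {E}
  {C, E}  = {E} ∪ {C}
  {A, C, E}  = complement {B, D}
  {A, D, E}  = complement {B, C}
  {B, C, E}  = {E} ∪ {B, C}
  {B, C, D, E}  = {C, D, E} ∪ {B}
  (now 28)
Round 4 (4 new):
  {A}  = complement {B, C, D, E}
  {A, D}  = complement {B, C, E}
  {A, B, D}  = complement {C, E}
  {A, C, D}  = complement {B, E}
  (now 32)
After Round 5 the family is unchanged; done.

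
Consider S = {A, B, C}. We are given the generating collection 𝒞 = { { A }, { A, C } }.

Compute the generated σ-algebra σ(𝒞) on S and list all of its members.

Begin from { {}, { A }, { A, C }, S } (that is, 𝒞 plus ∅ and S).
Iteration 1. New:
  { B }  = S∖{ A, C }
  { B, C }  = S∖{ A }
Iteration 2 (1 new):
  { A, B }  = { B } ∪ { A }
Iteration 3: 1 new —
  { C }  = S∖{ A, B }
Iteration 4: already closed under ᶜ and ∪.

Therefore σ(𝒞) = { {}, { A }, { B }, { C }, { A, B }, { A, C }, { B, C }, S } (|σ(𝒞)| = 8).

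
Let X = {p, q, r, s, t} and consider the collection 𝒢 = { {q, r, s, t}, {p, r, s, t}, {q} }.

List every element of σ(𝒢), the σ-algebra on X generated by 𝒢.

Begin from { {}, {q}, {p, r, s, t}, {q, r, s, t}, X } (that is, 𝒢 plus ∅ and X).
Iteration 1: 1 new —
  {p}  = ᶜ of {q, r, s, t}
  — 6 sets.
Iteration 2 adds 1:
  {p, q}  = {q} ∪ {p}
  — 7 sets.
Iteration 3 adds 1:
  {r, s, t}  = ᶜ of {p, q}
  — 8 sets.
After Iteration 4 the family is unchanged; done.

Therefore σ(𝒢) = { {}, {p}, {q}, {p, q}, {r, s, t}, {p, r, s, t}, {q, r, s, t}, X } (|σ(𝒢)| = 8).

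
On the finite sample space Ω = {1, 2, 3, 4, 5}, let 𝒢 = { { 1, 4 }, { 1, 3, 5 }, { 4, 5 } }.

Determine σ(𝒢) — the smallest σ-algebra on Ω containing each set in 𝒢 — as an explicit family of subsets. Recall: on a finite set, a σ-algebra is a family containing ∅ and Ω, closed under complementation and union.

σ(𝒢) (32 sets): { ∅, { 1 }, { 2 }, { 3 }, { 4 }, { 5 }, { 1, 2 }, { 1, 3 }, { 1, 4 }, { 1, 5 }, { 2, 3 }, { 2, 4 }, { 2, 5 }, { 3, 4 }, { 3, 5 }, { 4, 5 }, { 1, 2, 3 }, { 1, 2, 4 }, { 1, 2, 5 }, { 1, 3, 4 }, { 1, 3, 5 }, { 1, 4, 5 }, { 2, 3, 4 }, { 2, 3, 5 }, { 2, 4, 5 }, { 3, 4, 5 }, { 1, 2, 3, 4 }, { 1, 2, 3, 5 }, { 1, 2, 4, 5 }, { 1, 3, 4, 5 }, { 2, 3, 4, 5 }, Ω }

Trace:
Begin from { ∅, { 1, 4 }, { 4, 5 }, { 1, 3, 5 }, Ω } (that is, 𝒢 plus ∅ and Ω).
Round 1 adds 5:
  { 2, 4 }  = Ω∖{ 1, 3, 5 }
  { 1, 2, 3 }  = Ω∖{ 4, 5 }
  { 1, 4, 5 }  = { 4, 5 } ∪ { 1, 4 }
  { 2, 3, 5 }  = Ω∖{ 1, 4 }
  { 1, 3, 4, 5 }  = { 4, 5 } ∪ { 1, 3, 5 }
  [10 total]
Round 2 (8 new):
  { 2 }  = Ω∖{ 1, 3, 4, 5 }
  { 2, 3 }  = Ω∖{ 1, 4, 5 }
  { 1, 2, 4 }  = { 1, 4 } ∪ { 2, 4 }
  { 2, 4, 5 }  = { 4, 5 } ∪ { 2, 4 }
  { 1, 2, 3, 4 }  = { 1, 2, 3 } ∪ { 1, 4 }
  { 1, 2, 3, 5 }  = { 1, 2, 3 } ∪ { 1, 3, 5 }
  { 1, 2, 4, 5 }  = { 1, 4, 5 } ∪ { 2, 4 }
  { 2, 3, 4, 5 }  = { 4, 5 } ∪ { 2, 3, 5 }
  [18 total]
Round 3 adds 7:
  { 1 }  = Ω∖{ 2, 3, 4, 5 }
  { 3 }  = Ω∖{ 1, 2, 4, 5 }
  { 4 }  = Ω∖{ 1, 2, 3, 5 }
  { 5 }  = Ω∖{ 1, 2, 3, 4 }
  { 1, 3 }  = Ω∖{ 2, 4, 5 }
  { 3, 5 }  = Ω∖{ 1, 2, 4 }
  { 2, 3, 4 }  = { 2, 3 } ∪ { 2, 4 }
  [25 total]
Round 4. New:
  { 1, 2 }  = { 2 } ∪ { 1 }
  { 1, 5 }  = Ω∖{ 2, 3, 4 }
  { 2, 5 }  = { 2 } ∪ { 5 }
  { 3, 4 }  = { 3 } ∪ { 4 }
  { 1, 3, 4 }  = { 3 } ∪ { 1, 4 }
  { 3, 4, 5 }  = { 4, 5 } ∪ { 3 }
  [31 total]
Round 5: 1 new —
  { 1, 2, 5 }  = Ω∖{ 3, 4 }
  [32 total]
After Round 6 the family is unchanged; done.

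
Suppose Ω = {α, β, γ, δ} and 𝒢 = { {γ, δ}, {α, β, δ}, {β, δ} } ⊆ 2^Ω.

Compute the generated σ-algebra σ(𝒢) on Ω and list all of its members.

Initial family (5 sets): { {}, {β, δ}, {γ, δ}, {α, β, δ}, Ω }.
Step 1: 4 new —
  {γ}  = {α, β, δ}ᶜ
  {α, β}  = {γ, δ}ᶜ
  {α, γ}  = {β, δ}ᶜ
  {β, γ, δ}  = {γ, δ} ∪ {β, δ}
  — 9 sets.
Step 2. New:
  {α}  = {β, γ, δ}ᶜ
  {α, β, γ}  = {α, β} ∪ {γ}
  {α, γ, δ}  = {γ, δ} ∪ {α, γ}
  — 12 sets.
Step 3 adds 2:
  {β}  = {α, γ, δ}ᶜ
  {δ}  = {α, β, γ}ᶜ
  — 14 sets.
Step 4. New:
  {α, δ}  = {δ} ∪ {α}
  {β, γ}  = {γ} ∪ {β}
  — 16 sets.
Step 5 adds nothing — fixpoint reached.

Therefore σ(𝒢) = { {}, {α}, {β}, {γ}, {δ}, {α, β}, {α, γ}, {α, δ}, {β, γ}, {β, δ}, {γ, δ}, {α, β, γ}, {α, β, δ}, {α, γ, δ}, {β, γ, δ}, Ω } (|σ(𝒢)| = 16).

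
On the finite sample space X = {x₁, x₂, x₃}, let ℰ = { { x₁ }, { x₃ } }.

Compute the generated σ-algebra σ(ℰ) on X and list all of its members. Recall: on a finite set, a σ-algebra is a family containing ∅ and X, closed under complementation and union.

Take S₀ = ℰ ∪ {∅, X} = { ∅, { x₁ }, { x₃ }, X }.
Round 1. New:
  { x₁, x₂ }  = { x₃ }ᶜ
  { x₁, x₃ }  = { x₃ } ∪ { x₁ }
  { x₂, x₃ }  = { x₁ }ᶜ
  (now 7)
Round 2: +1 →
  { x₂ }  = { x₁, x₃ }ᶜ
  (now 8)
Round 3 adds nothing — fixpoint reached.

Therefore σ(ℰ) = { ∅, { x₁ }, { x₂ }, { x₃ }, { x₁, x₂ }, { x₁, x₃ }, { x₂, x₃ }, X } (|σ(ℰ)| = 8).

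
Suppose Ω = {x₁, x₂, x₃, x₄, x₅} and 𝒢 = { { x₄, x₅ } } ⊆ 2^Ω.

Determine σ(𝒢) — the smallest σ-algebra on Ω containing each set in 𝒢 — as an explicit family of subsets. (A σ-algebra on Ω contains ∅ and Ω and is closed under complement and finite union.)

|σ(𝒢)| = 4.  σ(𝒢) = { ∅, { x₄, x₅ }, { x₁, x₂, x₃ }, Ω }

Derivation:
Start: 𝒢 ∪ {∅, Ω} = { ∅, { x₄, x₅ }, Ω }.
Step 1: 1 new —
  { x₁, x₂, x₃ }  = complement { x₄, x₅ }
  — 4 sets.
Step 2: closed — nothing new.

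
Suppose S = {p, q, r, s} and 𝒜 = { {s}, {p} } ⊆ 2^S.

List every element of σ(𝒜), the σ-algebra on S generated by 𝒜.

σ(𝒜) = { {}, {p}, {s}, {p,s}, {q,r}, {p,q,r}, {q,r,s}, S }

Trace:
Initial family (4 sets): { {}, {p}, {s}, S }.
Pass 1: +3 →
  {p,s}  = {s} ∪ {p}
  {p,q,r}  = complement {s}
  {q,r,s}  = complement {p}
  [7 total]
Pass 2. New:
  {q,r}  = complement {p,s}
  [8 total]
Pass 3: closed — nothing new.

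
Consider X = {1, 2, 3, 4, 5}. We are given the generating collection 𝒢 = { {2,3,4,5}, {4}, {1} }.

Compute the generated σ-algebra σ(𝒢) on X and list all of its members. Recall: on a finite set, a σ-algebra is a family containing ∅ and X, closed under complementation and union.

Initial family (5 sets): { {}, {1}, {4}, {2,3,4,5}, X }.
Step 1 adds 2:
  {1,4}  = {4} ∪ {1}
  {1,2,3,5}  = ᶜ of {4}
  |family| = 7
Step 2 adds 1:
  {2,3,5}  = ᶜ of {1,4}
  |family| = 8
Step 3 adds nothing — fixpoint reached.

Hence σ(𝒢) has 8 members: { {}, {1}, {4}, {1,4}, {2,3,5}, {1,2,3,5}, {2,3,4,5}, X }.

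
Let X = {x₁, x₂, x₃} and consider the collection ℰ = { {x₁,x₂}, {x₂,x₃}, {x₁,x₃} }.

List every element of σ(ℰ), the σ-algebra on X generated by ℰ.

Take S₀ = ℰ ∪ {∅, X} = { ∅, {x₁,x₂}, {x₁,x₃}, {x₂,x₃}, X }.
Pass 1: 3 new —
  {x₁}  = complement {x₂,x₃}
  {x₂}  = complement {x₁,x₃}
  {x₃}  = complement {x₁,x₂}
  (now 8)
Pass 2: no new sets; the family is a σ-algebra.

Therefore σ(ℰ) = { ∅, {x₁}, {x₂}, {x₃}, {x₁,x₂}, {x₁,x₃}, {x₂,x₃}, X } (|σ(ℰ)| = 8).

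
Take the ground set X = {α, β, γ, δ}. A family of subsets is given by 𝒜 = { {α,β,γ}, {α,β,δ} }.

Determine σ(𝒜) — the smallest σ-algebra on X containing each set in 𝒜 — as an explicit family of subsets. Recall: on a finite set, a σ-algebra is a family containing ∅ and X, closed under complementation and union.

Start: 𝒜 ∪ {∅, X} = { ∅, {α,β,γ}, {α,β,δ}, X }.
Round 1: 2 new —
  {γ}  = X∖{α,β,δ}
  {δ}  = X∖{α,β,γ}
  — 6 sets.
Round 2 (1 new):
  {γ,δ}  = {γ} ∪ {δ}
  — 7 sets.
Round 3 (1 new):
  {α,β}  = X∖{γ,δ}
  — 8 sets.
Round 4: stable.

Therefore σ(𝒜) = { ∅, {γ}, {δ}, {α,β}, {γ,δ}, {α,β,γ}, {α,β,δ}, X } (|σ(𝒜)| = 8).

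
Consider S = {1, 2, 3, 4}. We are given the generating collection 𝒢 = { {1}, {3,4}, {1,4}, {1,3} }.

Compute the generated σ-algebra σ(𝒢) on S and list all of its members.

|σ(𝒢)| = 16.  σ(𝒢) = { {}, {1}, {2}, {3}, {4}, {1,2}, {1,3}, {1,4}, {2,3}, {2,4}, {3,4}, {1,2,3}, {1,2,4}, {1,3,4}, {2,3,4}, S }

Check:
Start: 𝒢 ∪ {∅, S} = { {}, {1}, {1,3}, {1,4}, {3,4}, S }.
Pass 1: +5 →
  {1,2}  = complement {3,4}
  {2,3}  = complement {1,4}
  {2,4}  = complement {1,3}
  {1,3,4}  = {3,4} ∪ {1,4}
  {2,3,4}  = complement {1}
  — 11 sets.
Pass 2 adds 3:
  {2}  = complement {1,3,4}
  {1,2,3}  = {1,2} ∪ {2,3}
  {1,2,4}  = {1,2} ∪ {1,4}
  — 14 sets.
Pass 3 (2 new):
  {3}  = complement {1,2,4}
  {4}  = complement {1,2,3}
  — 16 sets.
Pass 4: closed — nothing new.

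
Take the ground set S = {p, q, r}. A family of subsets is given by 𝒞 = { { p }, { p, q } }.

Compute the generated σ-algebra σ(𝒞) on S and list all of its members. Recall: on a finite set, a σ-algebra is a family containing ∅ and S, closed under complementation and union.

Begin from { {  }, { p }, { p, q }, S } (that is, 𝒞 plus ∅ and S).
Step 1. New:
  { r }  = { p, q }ᶜ
  { q, r }  = { p }ᶜ
  [6 total]
Step 2 (1 new):
  { p, r }  = { r } ∪ { p }
  [7 total]
Step 3 (1 new):
  { q }  = { p, r }ᶜ
  [8 total]
Step 4 adds nothing — fixpoint reached.

|σ(𝒞)| = 8.  σ(𝒞) = { {  }, { p }, { q }, { r }, { p, q }, { p, r }, { q, r }, S }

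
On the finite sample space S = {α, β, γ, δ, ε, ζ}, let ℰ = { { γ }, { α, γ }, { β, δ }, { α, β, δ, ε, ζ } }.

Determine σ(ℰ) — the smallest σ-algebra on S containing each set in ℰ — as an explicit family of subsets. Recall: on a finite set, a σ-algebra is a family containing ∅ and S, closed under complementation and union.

σ(ℰ) (16 sets): { {}, { α }, { γ }, { α, γ }, { β, δ }, { ε, ζ }, { α, β, δ }, { α, ε, ζ }, { β, γ, δ }, { γ, ε, ζ }, { α, β, γ, δ }, { α, γ, ε, ζ }, { β, δ, ε, ζ }, { α, β, δ, ε, ζ }, { β, γ, δ, ε, ζ }, S }

Check:
Begin from { {}, { γ }, { α, γ }, { β, δ }, { α, β, δ, ε, ζ }, S } (that is, ℰ plus ∅ and S).
Pass 1 adds 4:
  { β, γ, δ }  = { γ } ∪ { β, δ }
  { α, β, γ, δ }  = { α, γ } ∪ { β, δ }
  { α, γ, ε, ζ }  = complement { β, δ }
  { β, δ, ε, ζ }  = complement { α, γ }
  |family| = 10
Pass 2: 3 new —
  { ε, ζ }  = complement { α, β, γ, δ }
  { α, ε, ζ }  = complement { β, γ, δ }
  { β, γ, δ, ε, ζ }  = { γ } ∪ { β, δ, ε, ζ }
  |family| = 13
Pass 3: 2 new —
  { α }  = complement { β, γ, δ, ε, ζ }
  { γ, ε, ζ }  = { γ } ∪ { ε, ζ }
  |family| = 15
Pass 4 adds 1:
  { α, β, δ }  = complement { γ, ε, ζ }
  |family| = 16
Pass 5: closed — nothing new.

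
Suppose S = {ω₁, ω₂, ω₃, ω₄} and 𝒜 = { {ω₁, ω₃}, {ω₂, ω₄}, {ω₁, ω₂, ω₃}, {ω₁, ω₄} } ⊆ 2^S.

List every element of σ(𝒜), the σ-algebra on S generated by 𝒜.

|σ(𝒜)| = 16.  σ(𝒜) = { {}, {ω₁}, {ω₂}, {ω₃}, {ω₄}, {ω₁, ω₂}, {ω₁, ω₃}, {ω₁, ω₄}, {ω₂, ω₃}, {ω₂, ω₄}, {ω₃, ω₄}, {ω₁, ω₂, ω₃}, {ω₁, ω₂, ω₄}, {ω₁, ω₃, ω₄}, {ω₂, ω₃, ω₄}, S }

Working:
Take S₀ = 𝒜 ∪ {∅, S} = { {}, {ω₁, ω₃}, {ω₁, ω₄}, {ω₂, ω₄}, {ω₁, ω₂, ω₃}, S }.
Step 1. New:
  {ω₄}  = complement {ω₁, ω₂, ω₃}
  {ω₂, ω₃}  = complement {ω₁, ω₄}
  {ω₁, ω₂, ω₄}  = {ω₁, ω₄} ∪ {ω₂, ω₄}
  {ω₁, ω₃, ω₄}  = {ω₁, ω₄} ∪ {ω₁, ω₃}
  |family| = 10
Step 2: +3 →
  {ω₂}  = complement {ω₁, ω₃, ω₄}
  {ω₃}  = complement {ω₁, ω₂, ω₄}
  {ω₂, ω₃, ω₄}  = {ω₂, ω₃} ∪ {ω₄}
  |family| = 13
Step 3: +2 →
  {ω₁}  = complement {ω₂, ω₃, ω₄}
  {ω₃, ω₄}  = {ω₃} ∪ {ω₄}
  |family| = 15
Step 4: 1 new —
  {ω₁, ω₂}  = complement {ω₃, ω₄}
  |family| = 16
Step 5: no new sets; the family is a σ-algebra.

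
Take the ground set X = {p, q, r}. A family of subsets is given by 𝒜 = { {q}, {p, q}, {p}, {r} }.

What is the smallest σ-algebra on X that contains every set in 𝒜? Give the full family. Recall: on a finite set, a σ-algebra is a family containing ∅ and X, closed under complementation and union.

Begin from { {}, {p}, {q}, {r}, {p, q}, X } (that is, 𝒜 plus ∅ and X).
Round 1: +2 →
  {p, r}  = {q}ᶜ
  {q, r}  = {p}ᶜ
Round 2: no new sets; the family is a σ-algebra.

σ(𝒜) = { {}, {p}, {q}, {r}, {p, q}, {p, r}, {q, r}, X }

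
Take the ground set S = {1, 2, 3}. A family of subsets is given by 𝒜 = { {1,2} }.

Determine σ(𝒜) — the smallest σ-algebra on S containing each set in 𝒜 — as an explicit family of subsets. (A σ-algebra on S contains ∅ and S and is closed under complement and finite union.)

|σ(𝒜)| = 4.  σ(𝒜) = { ∅, {3}, {1,2}, S }

Check:
Take S₀ = 𝒜 ∪ {∅, S} = { ∅, {1,2}, S }.
Pass 1 (1 new):
  {3}  = complement {1,2}
  [4 total]
Pass 2: no new sets; the family is a σ-algebra.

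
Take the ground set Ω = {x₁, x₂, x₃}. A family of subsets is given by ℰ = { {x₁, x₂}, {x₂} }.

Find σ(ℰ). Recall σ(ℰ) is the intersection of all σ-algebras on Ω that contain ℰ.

Initial family (4 sets): { ∅, {x₂}, {x₁, x₂}, Ω }.
Round 1: 2 new —
  {x₃}  = complement {x₁, x₂}
  {x₁, x₃}  = complement {x₂}
  (now 6)
Round 2: +1 →
  {x₂, x₃}  = {x₃} ∪ {x₂}
  (now 7)
Round 3: +1 →
  {x₁}  = complement {x₂, x₃}
  (now 8)
Round 4: no new sets; the family is a σ-algebra.

σ(ℰ) = { ∅, {x₁}, {x₂}, {x₃}, {x₁, x₂}, {x₁, x₃}, {x₂, x₃}, Ω }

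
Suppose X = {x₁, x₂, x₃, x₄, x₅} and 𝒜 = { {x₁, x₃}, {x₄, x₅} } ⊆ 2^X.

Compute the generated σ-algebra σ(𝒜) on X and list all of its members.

Take S₀ = 𝒜 ∪ {∅, X} = { ∅, {x₁, x₃}, {x₄, x₅}, X }.
Iteration 1 (3 new):
  {x₁, x₂, x₃}  = ᶜ of {x₄, x₅}
  {x₂, x₄, x₅}  = ᶜ of {x₁, x₃}
  {x₁, x₃, x₄, x₅}  = {x₁, x₃} ∪ {x₄, x₅}
Iteration 2. New:
  {x₂}  = ᶜ of {x₁, x₃, x₄, x₅}
Iteration 3 adds nothing — fixpoint reached.

|σ(𝒜)| = 8.  σ(𝒜) = { ∅, {x₂}, {x₁, x₃}, {x₄, x₅}, {x₁, x₂, x₃}, {x₂, x₄, x₅}, {x₁, x₃, x₄, x₅}, X }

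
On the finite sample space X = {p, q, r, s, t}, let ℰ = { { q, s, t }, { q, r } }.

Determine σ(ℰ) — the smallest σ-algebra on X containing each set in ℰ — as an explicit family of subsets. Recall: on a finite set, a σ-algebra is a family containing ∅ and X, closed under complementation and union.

Begin from { ∅, { q, r }, { q, s, t }, X } (that is, ℰ plus ∅ and X).
Pass 1: 3 new —
  { p, r }  = X∖{ q, s, t }
  { p, s, t }  = X∖{ q, r }
  { q, r, s, t }  = { q, r } ∪ { q, s, t }
  — 7 sets.
Pass 2 adds 4:
  { p }  = X∖{ q, r, s, t }
  { p, q, r }  = { q, r } ∪ { p, r }
  { p, q, s, t }  = { p, s, t } ∪ { q, s, t }
  { p, r, s, t }  = { p, s, t } ∪ { p, r }
  — 11 sets.
Pass 3: 3 new —
  { q }  = X∖{ p, r, s, t }
  { r }  = X∖{ p, q, s, t }
  { s, t }  = X∖{ p, q, r }
  — 14 sets.
Pass 4. New:
  { p, q }  = { q } ∪ { p }
  { r, s, t }  = { s, t } ∪ { r }
  — 16 sets.
Pass 5: no new sets; the family is a σ-algebra.

σ(ℰ) = { ∅, { p }, { q }, { r }, { p, q }, { p, r }, { q, r }, { s, t }, { p, q, r }, { p, s, t }, { q, s, t }, { r, s, t }, { p, q, s, t }, { p, r, s, t }, { q, r, s, t }, X }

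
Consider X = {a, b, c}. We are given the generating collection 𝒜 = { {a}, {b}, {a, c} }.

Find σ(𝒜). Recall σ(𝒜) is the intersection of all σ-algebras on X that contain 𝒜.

Begin from { {}, {a}, {b}, {a, c}, X } (that is, 𝒜 plus ∅ and X).
Step 1 (2 new):
  {a, b}  = {b} ∪ {a}
  {b, c}  = {a}ᶜ
Step 2: 1 new —
  {c}  = {a, b}ᶜ
Step 3: closed — nothing new.

Hence σ(𝒜) has 8 members: { {}, {a}, {b}, {c}, {a, b}, {a, c}, {b, c}, X }.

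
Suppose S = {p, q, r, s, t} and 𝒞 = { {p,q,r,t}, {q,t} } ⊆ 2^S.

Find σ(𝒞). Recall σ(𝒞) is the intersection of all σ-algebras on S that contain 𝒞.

σ(𝒞) (8 sets): { {}, {s}, {p,r}, {q,t}, {p,r,s}, {q,s,t}, {p,q,r,t}, S }

Trace:
Take S₀ = 𝒞 ∪ {∅, S} = { {}, {q,t}, {p,q,r,t}, S }.
Pass 1: 2 new —
  {s}  = ᶜ of {p,q,r,t}
  {p,r,s}  = ᶜ of {q,t}
Pass 2 (1 new):
  {q,s,t}  = {q,t} ∪ {s}
Pass 3 adds 1:
  {p,r}  = ᶜ of {q,s,t}
After Pass 4 the family is unchanged; done.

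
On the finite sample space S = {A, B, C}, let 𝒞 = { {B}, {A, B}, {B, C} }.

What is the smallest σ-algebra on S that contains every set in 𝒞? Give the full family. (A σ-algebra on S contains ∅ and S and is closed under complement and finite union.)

σ(𝒞) = { {}, {A}, {B}, {C}, {A, B}, {A, C}, {B, C}, S }

Check:
Take S₀ = 𝒞 ∪ {∅, S} = { {}, {B}, {A, B}, {B, C}, S }.
Pass 1: 3 new —
  {A}  = complement {B, C}
  {C}  = complement {A, B}
  {A, C}  = complement {B}
Pass 2: already closed under ᶜ and ∪.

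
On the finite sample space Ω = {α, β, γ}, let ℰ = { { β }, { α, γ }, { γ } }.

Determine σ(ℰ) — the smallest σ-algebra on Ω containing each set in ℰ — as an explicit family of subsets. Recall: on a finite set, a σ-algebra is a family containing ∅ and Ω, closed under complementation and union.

σ(ℰ) (8 sets): { {}, { α }, { β }, { γ }, { α, β }, { α, γ }, { β, γ }, Ω }

Trace:
Take S₀ = ℰ ∪ {∅, Ω} = { {}, { β }, { γ }, { α, γ }, Ω }.
Pass 1: +2 →
  { α, β }  = ᶜ of { γ }
  { β, γ }  = { γ } ∪ { β }
  (now 7)
Pass 2. New:
  { α }  = ᶜ of { β, γ }
  (now 8)
Pass 3 adds nothing — fixpoint reached.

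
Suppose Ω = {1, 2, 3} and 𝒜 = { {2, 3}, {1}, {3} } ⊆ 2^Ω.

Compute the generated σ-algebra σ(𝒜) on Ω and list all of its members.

σ(𝒜) = { {}, {1}, {2}, {3}, {1, 2}, {1, 3}, {2, 3}, Ω }

Working:
Start: 𝒜 ∪ {∅, Ω} = { {}, {1}, {3}, {2, 3}, Ω }.
Iteration 1: +2 →
  {1, 2}  = {3}ᶜ
  {1, 3}  = {3} ∪ {1}
  — 7 sets.
Iteration 2. New:
  {2}  = {1, 3}ᶜ
  — 8 sets.
Iteration 3 adds nothing — fixpoint reached.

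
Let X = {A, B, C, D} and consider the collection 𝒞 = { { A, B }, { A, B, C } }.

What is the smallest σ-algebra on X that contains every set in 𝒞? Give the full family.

Take S₀ = 𝒞 ∪ {∅, X} = { {  }, { A, B }, { A, B, C }, X }.
Step 1: +2 →
  { D }  = ᶜ of { A, B, C }
  { C, D }  = ᶜ of { A, B }
  — 6 sets.
Step 2: 1 new —
  { A, B, D }  = { A, B } ∪ { D }
  — 7 sets.
Step 3. New:
  { C }  = ᶜ of { A, B, D }
  — 8 sets.
After Step 4 the family is unchanged; done.

Hence σ(𝒞) has 8 members: { {  }, { C }, { D }, { A, B }, { C, D }, { A, B, C }, { A, B, D }, X }.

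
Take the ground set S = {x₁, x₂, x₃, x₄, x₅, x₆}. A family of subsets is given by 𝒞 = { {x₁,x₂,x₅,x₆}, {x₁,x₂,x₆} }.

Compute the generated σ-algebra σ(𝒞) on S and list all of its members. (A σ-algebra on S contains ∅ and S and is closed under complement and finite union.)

|σ(𝒞)| = 8.  σ(𝒞) = { {}, {x₅}, {x₃,x₄}, {x₁,x₂,x₆}, {x₃,x₄,x₅}, {x₁,x₂,x₅,x₆}, {x₁,x₂,x₃,x₄,x₆}, S }

Derivation:
Initial family (4 sets): { {}, {x₁,x₂,x₆}, {x₁,x₂,x₅,x₆}, S }.
Pass 1: 2 new —
  {x₃,x₄}  = S∖{x₁,x₂,x₅,x₆}
  {x₃,x₄,x₅}  = S∖{x₁,x₂,x₆}
  |family| = 6
Pass 2: +1 →
  {x₁,x₂,x₃,x₄,x₆}  = {x₃,x₄} ∪ {x₁,x₂,x₆}
  |family| = 7
Pass 3: 1 new —
  {x₅}  = S∖{x₁,x₂,x₃,x₄,x₆}
  |family| = 8
Pass 4: already closed under ᶜ and ∪.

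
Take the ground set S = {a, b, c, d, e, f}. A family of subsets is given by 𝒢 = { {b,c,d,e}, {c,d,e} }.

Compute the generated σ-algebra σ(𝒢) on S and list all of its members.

|σ(𝒢)| = 8.  σ(𝒢) = { {}, {b}, {a,f}, {a,b,f}, {c,d,e}, {b,c,d,e}, {a,c,d,e,f}, S }

Check:
Begin from { {}, {c,d,e}, {b,c,d,e}, S } (that is, 𝒢 plus ∅ and S).
Iteration 1: +2 →
  {a,f}  = complement {b,c,d,e}
  {a,b,f}  = complement {c,d,e}
  |family| = 6
Iteration 2 (1 new):
  {a,c,d,e,f}  = {c,d,e} ∪ {a,f}
  |family| = 7
Iteration 3. New:
  {b}  = complement {a,c,d,e,f}
  |family| = 8
Iteration 4: stable.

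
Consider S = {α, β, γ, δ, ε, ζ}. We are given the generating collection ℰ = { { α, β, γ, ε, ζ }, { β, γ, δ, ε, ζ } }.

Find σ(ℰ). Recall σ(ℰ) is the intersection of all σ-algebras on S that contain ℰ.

Start: ℰ ∪ {∅, S} = { ∅, { α, β, γ, ε, ζ }, { β, γ, δ, ε, ζ }, S }.
Iteration 1: 2 new —
  { α }  = S∖{ β, γ, δ, ε, ζ }
  { δ }  = S∖{ α, β, γ, ε, ζ }
  |family| = 6
Iteration 2 (1 new):
  { α, δ }  = { δ } ∪ { α }
  |family| = 7
Iteration 3: 1 new —
  { β, γ, ε, ζ }  = S∖{ α, δ }
  |family| = 8
After Iteration 4 the family is unchanged; done.

Hence σ(ℰ) has 8 members: { ∅, { α }, { δ }, { α, δ }, { β, γ, ε, ζ }, { α, β, γ, ε, ζ }, { β, γ, δ, ε, ζ }, S }.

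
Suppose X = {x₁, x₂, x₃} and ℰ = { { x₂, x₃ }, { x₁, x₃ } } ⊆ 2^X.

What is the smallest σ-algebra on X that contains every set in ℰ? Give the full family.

Answer: σ(ℰ) = { {}, { x₁ }, { x₂ }, { x₃ }, { x₁, x₂ }, { x₁, x₃ }, { x₂, x₃ }, X }

Check:
Take S₀ = ℰ ∪ {∅, X} = { {}, { x₁, x₃ }, { x₂, x₃ }, X }.
Round 1: 2 new —
  { x₁ }  = X∖{ x₂, x₃ }
  { x₂ }  = X∖{ x₁, x₃ }
Round 2: 1 new —
  { x₁, x₂ }  = { x₂ } ∪ { x₁ }
Round 3 (1 new):
  { x₃ }  = X∖{ x₁, x₂ }
Round 4: no new sets; the family is a σ-algebra.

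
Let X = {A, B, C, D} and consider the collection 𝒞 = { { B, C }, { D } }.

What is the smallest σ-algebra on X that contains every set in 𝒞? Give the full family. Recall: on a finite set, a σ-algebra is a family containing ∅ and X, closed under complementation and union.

|σ(𝒞)| = 8.  σ(𝒞) = { {}, { A }, { D }, { A, D }, { B, C }, { A, B, C }, { B, C, D }, X }

Working:
Initial family (4 sets): { {}, { D }, { B, C }, X }.
Round 1 (3 new):
  { A, D }  = complement { B, C }
  { A, B, C }  = complement { D }
  { B, C, D }  = { D } ∪ { B, C }
Round 2 adds 1:
  { A }  = complement { B, C, D }
Round 3: already closed under ᶜ and ∪.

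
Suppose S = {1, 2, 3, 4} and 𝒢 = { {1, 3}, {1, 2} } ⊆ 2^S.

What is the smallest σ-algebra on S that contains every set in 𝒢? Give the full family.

Start: 𝒢 ∪ {∅, S} = { ∅, {1, 2}, {1, 3}, S }.
Iteration 1. New:
  {2, 4}  = ᶜ of {1, 3}
  {3, 4}  = ᶜ of {1, 2}
  {1, 2, 3}  = {1, 2} ∪ {1, 3}
  [7 total]
Iteration 2 adds 4:
  {4}  = ᶜ of {1, 2, 3}
  {1, 2, 4}  = {1, 2} ∪ {2, 4}
  {1, 3, 4}  = {3, 4} ∪ {1, 3}
  {2, 3, 4}  = {3, 4} ∪ {2, 4}
  [11 total]
Iteration 3. New:
  {1}  = ᶜ of {2, 3, 4}
  {2}  = ᶜ of {1, 3, 4}
  {3}  = ᶜ of {1, 2, 4}
  [14 total]
Iteration 4. New:
  {1, 4}  = {4} ∪ {1}
  {2, 3}  = {3} ∪ {2}
  [16 total]
Iteration 5: stable.

|σ(𝒢)| = 16.  σ(𝒢) = { ∅, {1}, {2}, {3}, {4}, {1, 2}, {1, 3}, {1, 4}, {2, 3}, {2, 4}, {3, 4}, {1, 2, 3}, {1, 2, 4}, {1, 3, 4}, {2, 3, 4}, S }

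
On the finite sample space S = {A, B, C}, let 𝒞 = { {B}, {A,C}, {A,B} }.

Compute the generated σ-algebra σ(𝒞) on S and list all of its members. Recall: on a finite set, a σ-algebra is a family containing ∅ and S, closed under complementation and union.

Seed the family with 𝒞 together with ∅ and S: { {}, {B}, {A,B}, {A,C}, S }.
Round 1 (1 new):
  {C}  = ᶜ of {A,B}
  — 6 sets.
Round 2: 1 new —
  {B,C}  = {C} ∪ {B}
  — 7 sets.
Round 3. New:
  {A}  = ᶜ of {B,C}
  — 8 sets.
After Round 4 the family is unchanged; done.

Hence σ(𝒞) has 8 members: { {}, {A}, {B}, {C}, {A,B}, {A,C}, {B,C}, S }.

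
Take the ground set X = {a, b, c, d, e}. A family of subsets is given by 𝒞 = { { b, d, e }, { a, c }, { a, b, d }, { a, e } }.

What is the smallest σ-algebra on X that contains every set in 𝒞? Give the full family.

Begin from { {}, { a, c }, { a, e }, { a, b, d }, { b, d, e }, X } (that is, 𝒞 plus ∅ and X).
Pass 1: 5 new —
  { c, e }  = X∖{ a, b, d }
  { a, c, e }  = { a, c } ∪ { a, e }
  { b, c, d }  = X∖{ a, e }
  { a, b, c, d }  = { a, c } ∪ { a, b, d }
  { a, b, d, e }  = { a, e } ∪ { a, b, d }
  — 11 sets.
Pass 2 (4 new):
  { c }  = X∖{ a, b, d, e }
  { e }  = X∖{ a, b, c, d }
  { b, d }  = X∖{ a, c, e }
  { b, c, d, e }  = { c, e } ∪ { b, c, d }
  — 15 sets.
Pass 3: 1 new —
  { a }  = X∖{ b, c, d, e }
  — 16 sets.
Pass 4: stable.

Hence σ(𝒞) has 16 members: { {}, { a }, { c }, { e }, { a, c }, { a, e }, { b, d }, { c, e }, { a, b, d }, { a, c, e }, { b, c, d }, { b, d, e }, { a, b, c, d }, { a, b, d, e }, { b, c, d, e }, X }.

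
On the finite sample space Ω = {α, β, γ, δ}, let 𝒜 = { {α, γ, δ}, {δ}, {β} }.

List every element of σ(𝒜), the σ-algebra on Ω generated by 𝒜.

σ(𝒜) = { ∅, {β}, {δ}, {α, γ}, {β, δ}, {α, β, γ}, {α, γ, δ}, Ω }

Trace:
Start: 𝒜 ∪ {∅, Ω} = { ∅, {β}, {δ}, {α, γ, δ}, Ω }.
Round 1: +2 →
  {β, δ}  = {δ} ∪ {β}
  {α, β, γ}  = ᶜ of {δ}
  [7 total]
Round 2: 1 new —
  {α, γ}  = ᶜ of {β, δ}
  [8 total]
Round 3: no new sets; the family is a σ-algebra.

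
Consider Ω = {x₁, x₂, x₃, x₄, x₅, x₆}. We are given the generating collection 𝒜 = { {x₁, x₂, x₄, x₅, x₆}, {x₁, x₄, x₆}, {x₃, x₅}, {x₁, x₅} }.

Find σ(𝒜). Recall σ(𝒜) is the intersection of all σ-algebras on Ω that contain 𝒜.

Start: 𝒜 ∪ {∅, Ω} = { {}, {x₁, x₅}, {x₃, x₅}, {x₁, x₄, x₆}, {x₁, x₂, x₄, x₅, x₆}, Ω }.
Pass 1: +7 →
  {x₃}  = Ω∖{x₁, x₂, x₄, x₅, x₆}
  {x₁, x₃, x₅}  = {x₁, x₅} ∪ {x₃, x₅}
  {x₂, x₃, x₅}  = Ω∖{x₁, x₄, x₆}
  {x₁, x₂, x₄, x₆}  = Ω∖{x₃, x₅}
  {x₁, x₄, x₅, x₆}  = {x₁, x₅} ∪ {x₁, x₄, x₆}
  {x₂, x₃, x₄, x₆}  = Ω∖{x₁, x₅}
  {x₁, x₃, x₄, x₅, x₆}  = {x₃, x₅} ∪ {x₁, x₄, x₆}
  |family| = 13
Pass 2: 7 new —
  {x₂}  = Ω∖{x₁, x₃, x₄, x₅, x₆}
  {x₂, x₃}  = Ω∖{x₁, x₄, x₅, x₆}
  {x₂, x₄, x₆}  = Ω∖{x₁, x₃, x₅}
  {x₁, x₂, x₃, x₅}  = {x₁, x₃, x₅} ∪ {x₂, x₃, x₅}
  {x₁, x₃, x₄, x₆}  = {x₁, x₄, x₆} ∪ {x₃}
  {x₁, x₂, x₃, x₄, x₆}  = {x₁, x₂, x₄, x₆} ∪ {x₃}
  {x₂, x₃, x₄, x₅, x₆}  = {x₂, x₃, x₅} ∪ {x₂, x₃, x₄, x₆}
  |family| = 20
Pass 3 adds 5:
  {x₁}  = Ω∖{x₂, x₃, x₄, x₅, x₆}
  {x₅}  = Ω∖{x₁, x₂, x₃, x₄, x₆}
  {x₂, x₅}  = Ω∖{x₁, x₃, x₄, x₆}
  {x₄, x₆}  = Ω∖{x₁, x₂, x₃, x₅}
  {x₁, x₂, x₅}  = {x₂} ∪ {x₁, x₅}
  |family| = 25
Pass 4: +7 →
  {x₁, x₂}  = {x₂} ∪ {x₁}
  {x₁, x₃}  = {x₃} ∪ {x₁}
  {x₁, x₂, x₃}  = {x₂, x₃} ∪ {x₁}
  {x₃, x₄, x₆}  = Ω∖{x₁, x₂, x₅}
  {x₄, x₅, x₆}  = {x₅} ∪ {x₄, x₆}
  {x₂, x₄, x₅, x₆}  = {x₂, x₄, x₆} ∪ {x₂, x₅}
  {x₃, x₄, x₅, x₆}  = {x₃, x₅} ∪ {x₄, x₆}
  |family| = 32
Pass 5: no new sets; the family is a σ-algebra.

|σ(𝒜)| = 32.  σ(𝒜) = { {}, {x₁}, {x₂}, {x₃}, {x₅}, {x₁, x₂}, {x₁, x₃}, {x₁, x₅}, {x₂, x₃}, {x₂, x₅}, {x₃, x₅}, {x₄, x₆}, {x₁, x₂, x₃}, {x₁, x₂, x₅}, {x₁, x₃, x₅}, {x₁, x₄, x₆}, {x₂, x₃, x₅}, {x₂, x₄, x₆}, {x₃, x₄, x₆}, {x₄, x₅, x₆}, {x₁, x₂, x₃, x₅}, {x₁, x₂, x₄, x₆}, {x₁, x₃, x₄, x₆}, {x₁, x₄, x₅, x₆}, {x₂, x₃, x₄, x₆}, {x₂, x₄, x₅, x₆}, {x₃, x₄, x₅, x₆}, {x₁, x₂, x₃, x₄, x₆}, {x₁, x₂, x₄, x₅, x₆}, {x₁, x₃, x₄, x₅, x₆}, {x₂, x₃, x₄, x₅, x₆}, Ω }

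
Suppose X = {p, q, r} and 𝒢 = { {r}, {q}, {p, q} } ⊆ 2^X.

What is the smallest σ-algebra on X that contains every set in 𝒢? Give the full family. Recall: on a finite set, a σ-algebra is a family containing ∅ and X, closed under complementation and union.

σ(𝒢) (8 sets): { {}, {p}, {q}, {r}, {p, q}, {p, r}, {q, r}, X }

Trace:
Take S₀ = 𝒢 ∪ {∅, X} = { {}, {q}, {r}, {p, q}, X }.
Round 1: 2 new —
  {p, r}  = ᶜ of {q}
  {q, r}  = {r} ∪ {q}
Round 2 adds 1:
  {p}  = ᶜ of {q, r}
Round 3: closed — nothing new.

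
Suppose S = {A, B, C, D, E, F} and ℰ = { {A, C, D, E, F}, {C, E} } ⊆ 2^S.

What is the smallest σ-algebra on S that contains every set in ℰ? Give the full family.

Seed the family with ℰ together with ∅ and S: { {}, {C, E}, {A, C, D, E, F}, S }.
Iteration 1. New:
  {B}  = S∖{A, C, D, E, F}
  {A, B, D, F}  = S∖{C, E}
Iteration 2: 1 new —
  {B, C, E}  = {C, E} ∪ {B}
Iteration 3: 1 new —
  {A, D, F}  = S∖{B, C, E}
Iteration 4: no new sets; the family is a σ-algebra.

Therefore σ(ℰ) = { {}, {B}, {C, E}, {A, D, F}, {B, C, E}, {A, B, D, F}, {A, C, D, E, F}, S } (|σ(ℰ)| = 8).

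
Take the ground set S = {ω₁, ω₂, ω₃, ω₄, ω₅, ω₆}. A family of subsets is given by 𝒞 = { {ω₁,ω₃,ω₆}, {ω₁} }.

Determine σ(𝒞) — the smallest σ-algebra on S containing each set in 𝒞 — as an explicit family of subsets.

Seed the family with 𝒞 together with ∅ and S: { {}, {ω₁}, {ω₁,ω₃,ω₆}, S }.
Iteration 1: +2 →
  {ω₂,ω₄,ω₅}  = S∖{ω₁,ω₃,ω₆}
  {ω₂,ω₃,ω₄,ω₅,ω₆}  = S∖{ω₁}
  — 6 sets.
Iteration 2 (1 new):
  {ω₁,ω₂,ω₄,ω₅}  = {ω₂,ω₄,ω₅} ∪ {ω₁}
  — 7 sets.
Iteration 3 adds 1:
  {ω₃,ω₆}  = S∖{ω₁,ω₂,ω₄,ω₅}
  — 8 sets.
Iteration 4: closed — nothing new.

σ(𝒞) = { {}, {ω₁}, {ω₃,ω₆}, {ω₁,ω₃,ω₆}, {ω₂,ω₄,ω₅}, {ω₁,ω₂,ω₄,ω₅}, {ω₂,ω₃,ω₄,ω₅,ω₆}, S }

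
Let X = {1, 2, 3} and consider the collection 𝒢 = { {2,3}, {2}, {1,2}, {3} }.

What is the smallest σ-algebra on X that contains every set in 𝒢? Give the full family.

σ(𝒢) (8 sets): { ∅, {1}, {2}, {3}, {1,2}, {1,3}, {2,3}, X }

Derivation:
Begin from { ∅, {2}, {3}, {1,2}, {2,3}, X } (that is, 𝒢 plus ∅ and X).
Pass 1: +2 →
  {1}  = {2,3}ᶜ
  {1,3}  = {2}ᶜ
Pass 2: no new sets; the family is a σ-algebra.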